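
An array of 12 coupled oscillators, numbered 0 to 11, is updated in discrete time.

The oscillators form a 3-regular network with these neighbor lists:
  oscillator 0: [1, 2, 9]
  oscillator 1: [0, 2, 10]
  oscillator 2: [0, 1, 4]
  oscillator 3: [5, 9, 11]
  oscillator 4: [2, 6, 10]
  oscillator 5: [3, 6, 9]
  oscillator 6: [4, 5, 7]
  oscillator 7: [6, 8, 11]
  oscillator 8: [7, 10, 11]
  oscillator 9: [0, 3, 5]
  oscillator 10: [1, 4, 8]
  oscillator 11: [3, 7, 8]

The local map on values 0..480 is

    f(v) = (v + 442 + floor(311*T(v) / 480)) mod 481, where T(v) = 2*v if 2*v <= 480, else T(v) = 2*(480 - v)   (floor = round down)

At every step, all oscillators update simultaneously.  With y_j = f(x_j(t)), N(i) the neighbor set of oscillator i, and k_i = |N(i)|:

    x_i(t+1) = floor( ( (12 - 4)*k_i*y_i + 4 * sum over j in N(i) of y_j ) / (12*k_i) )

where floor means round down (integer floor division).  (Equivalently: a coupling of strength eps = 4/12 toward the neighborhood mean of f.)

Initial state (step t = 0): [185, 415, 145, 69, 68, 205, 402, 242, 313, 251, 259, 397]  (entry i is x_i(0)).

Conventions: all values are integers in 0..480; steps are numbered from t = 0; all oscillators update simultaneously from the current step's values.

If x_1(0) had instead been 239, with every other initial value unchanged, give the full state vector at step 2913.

Simulating step by step:
t=0: [185, 239, 145, 69, 68, 205, 402, 242, 313, 251, 259, 397]
t=1: [295, 96, 254, 181, 164, 355, 373, 124, 63, 121, 33, 327]
t=2: [58, 129, 76, 330, 284, 438, 432, 228, 101, 255, 93, 84]
t=3: [109, 216, 130, 72, 96, 355, 355, 90, 164, 78, 167, 124]
t=4: [235, 394, 266, 179, 240, 400, 409, 229, 308, 183, 337, 233]
t=5: [109, 315, 72, 342, 74, 444, 363, 57, 9, 348, 57, 52]
t=6: [208, 52, 122, 112, 163, 406, 391, 173, 337, 393, 127, 114]
t=7: [379, 156, 255, 273, 330, 435, 439, 315, 93, 434, 214, 212]
t=8: [402, 318, 105, 164, 106, 405, 353, 124, 216, 407, 356, 320]
t=9: [383, 131, 209, 328, 264, 450, 420, 267, 385, 448, 392, 120]
t=10: [440, 326, 377, 128, 167, 400, 360, 144, 393, 402, 395, 212]
t=11: [405, 157, 403, 322, 386, 442, 439, 348, 444, 439, 401, 410]
t=12: [446, 368, 447, 155, 465, 402, 457, 471, 456, 404, 447, 411]
t=13: [454, 466, 452, 364, 446, 445, 448, 446, 449, 445, 451, 441]
t=14: [448, 446, 448, 467, 450, 453, 450, 450, 450, 453, 448, 454]
t=15: [449, 450, 450, 445, 449, 447, 448, 448, 449, 447, 449, 447]
t=16: [449, 449, 449, 450, 449, 450, 450, 450, 450, 450, 449, 450]
t=17: [449, 450, 450, 449, 449, 449, 449, 449, 449, 449, 449, 449]
t=18: [449, 449, 449, 450, 449, 450, 450, 450, 450, 450, 449, 450]

Answer: [449, 450, 450, 449, 449, 449, 449, 449, 449, 449, 449, 449]
Key observation: The state at step 16, [449, 449, 449, 450, 449, 450, 450, 450, 450, 450, 449, 450], reappears at step 18: the system is in a cycle of period 2 from step 16 on.  Therefore the state at step 2913 equals the state at step 16 + ((2913 - 16) mod 2) = 17, which is [449, 450, 450, 449, 449, 449, 449, 449, 449, 449, 449, 449].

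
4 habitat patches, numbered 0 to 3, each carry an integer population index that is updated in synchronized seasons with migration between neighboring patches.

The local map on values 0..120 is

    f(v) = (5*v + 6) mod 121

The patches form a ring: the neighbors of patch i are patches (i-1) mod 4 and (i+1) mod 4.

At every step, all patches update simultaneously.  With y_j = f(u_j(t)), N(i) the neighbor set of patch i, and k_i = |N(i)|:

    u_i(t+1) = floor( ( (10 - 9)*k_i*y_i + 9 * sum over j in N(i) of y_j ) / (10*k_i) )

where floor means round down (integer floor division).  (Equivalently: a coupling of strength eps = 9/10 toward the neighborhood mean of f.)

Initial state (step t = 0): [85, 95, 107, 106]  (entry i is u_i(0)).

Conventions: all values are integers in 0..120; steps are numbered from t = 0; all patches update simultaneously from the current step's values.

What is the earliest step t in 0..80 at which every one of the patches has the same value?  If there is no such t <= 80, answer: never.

Answer: 11
Key observation: Synchronization is absorbing here: once all patches are equal they stay equal, and step 11 is the first all-equal step.

Derivation:
t=0: [85, 95, 107, 106]  (not all equal)
t=1: [83, 68, 82, 61]  (not all equal)
t=2: [83, 60, 83, 56]  (not all equal)
t=3: [54, 58, 54, 56]  (not all equal)
t=4: [47, 36, 47, 35]  (not all equal)
t=5: [68, 114, 68, 114]  (not all equal)
t=6: [93, 102, 93, 102]  (not all equal)
t=7: [39, 100, 39, 100]  (not all equal)
t=8: [27, 74, 27, 74]  (not all equal)
t=9: [13, 19, 13, 19]  (not all equal)
t=10: [98, 74, 98, 74]  (not all equal)
t=11: [12, 12, 12, 12]  (all equal)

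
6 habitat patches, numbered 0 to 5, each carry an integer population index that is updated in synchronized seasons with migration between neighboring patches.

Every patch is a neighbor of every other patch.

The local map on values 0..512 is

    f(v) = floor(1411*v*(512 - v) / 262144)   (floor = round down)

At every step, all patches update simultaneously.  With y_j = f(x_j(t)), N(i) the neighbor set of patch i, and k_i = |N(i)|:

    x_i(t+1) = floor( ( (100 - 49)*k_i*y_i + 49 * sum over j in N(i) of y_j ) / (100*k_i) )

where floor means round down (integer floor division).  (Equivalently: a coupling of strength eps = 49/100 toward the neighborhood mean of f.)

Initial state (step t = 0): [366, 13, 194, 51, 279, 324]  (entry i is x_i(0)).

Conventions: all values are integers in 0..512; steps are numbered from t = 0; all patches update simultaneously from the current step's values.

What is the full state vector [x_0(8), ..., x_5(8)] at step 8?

Simulating step by step:
t=0: [366, 13, 194, 51, 279, 324]
t=1: [260, 156, 279, 194, 286, 277]
t=2: [343, 321, 342, 335, 341, 342]
t=3: [314, 321, 314, 317, 314, 314]
t=4: [333, 331, 333, 332, 333, 333]
t=5: [320, 321, 320, 320, 320, 320]
t=6: [330, 330, 330, 330, 330, 330]
t=7: [323, 323, 323, 323, 323, 323]
t=8: [328, 328, 328, 328, 328, 328]

Answer: [328, 328, 328, 328, 328, 328]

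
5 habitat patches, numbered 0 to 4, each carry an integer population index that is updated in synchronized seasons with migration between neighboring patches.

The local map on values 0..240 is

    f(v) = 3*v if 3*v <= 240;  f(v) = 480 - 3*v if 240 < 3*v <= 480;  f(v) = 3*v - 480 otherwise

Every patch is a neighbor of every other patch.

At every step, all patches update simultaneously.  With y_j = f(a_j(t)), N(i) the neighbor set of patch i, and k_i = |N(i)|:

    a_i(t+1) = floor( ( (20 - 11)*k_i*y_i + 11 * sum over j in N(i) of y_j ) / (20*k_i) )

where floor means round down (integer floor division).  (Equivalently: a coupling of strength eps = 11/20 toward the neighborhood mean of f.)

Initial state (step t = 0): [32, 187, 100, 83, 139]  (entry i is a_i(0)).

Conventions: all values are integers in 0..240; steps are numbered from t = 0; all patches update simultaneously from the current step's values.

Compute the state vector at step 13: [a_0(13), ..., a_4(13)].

Answer: [121, 117, 117, 121, 117]

Derivation:
t=0: [32, 187, 100, 83, 139]
t=1: [119, 114, 145, 161, 109]
t=2: [101, 106, 77, 64, 111]
t=3: [180, 175, 197, 184, 170]
t=4: [62, 57, 78, 66, 53]
t=5: [188, 183, 203, 192, 180]
t=6: [86, 81, 100, 90, 78]
t=7: [218, 222, 205, 214, 222]
t=8: [170, 174, 158, 166, 174]
t=9: [28, 32, 20, 24, 32]
t=10: [82, 86, 74, 78, 86]
t=11: [229, 225, 225, 229, 225]
t=12: [202, 198, 198, 202, 198]
t=13: [121, 117, 117, 121, 117]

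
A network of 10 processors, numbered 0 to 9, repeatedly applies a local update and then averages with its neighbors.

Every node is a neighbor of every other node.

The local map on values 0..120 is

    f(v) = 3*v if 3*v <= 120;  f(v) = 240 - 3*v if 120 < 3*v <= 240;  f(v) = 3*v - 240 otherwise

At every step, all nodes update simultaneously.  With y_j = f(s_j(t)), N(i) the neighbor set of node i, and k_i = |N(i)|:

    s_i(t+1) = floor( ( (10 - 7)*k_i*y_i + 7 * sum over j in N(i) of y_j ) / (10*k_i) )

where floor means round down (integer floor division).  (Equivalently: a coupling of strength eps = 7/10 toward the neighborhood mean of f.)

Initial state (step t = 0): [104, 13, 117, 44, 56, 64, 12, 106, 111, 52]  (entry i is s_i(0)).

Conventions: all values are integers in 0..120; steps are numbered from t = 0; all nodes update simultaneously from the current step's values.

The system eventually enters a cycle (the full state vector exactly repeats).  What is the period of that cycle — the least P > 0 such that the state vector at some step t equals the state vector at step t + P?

Simulating step by step:
t=0: [104, 13, 117, 44, 56, 64, 12, 106, 111, 52]
t=1: [73, 66, 82, 81, 73, 68, 65, 74, 78, 76]
t=2: [21, 25, 17, 17, 21, 24, 26, 20, 17, 19]
t=3: [62, 64, 59, 59, 62, 64, 65, 61, 59, 60]
t=4: [55, 53, 57, 57, 55, 53, 53, 55, 57, 56]
t=5: [74, 76, 73, 73, 74, 76, 76, 74, 73, 74]
t=6: [17, 15, 17, 17, 17, 15, 15, 17, 17, 17]
t=7: [49, 48, 49, 49, 49, 48, 48, 49, 49, 49]
t=8: [93, 94, 93, 93, 93, 94, 94, 93, 93, 93]
t=9: [39, 40, 39, 39, 39, 40, 40, 39, 39, 39]
t=10: [117, 118, 117, 117, 117, 118, 118, 117, 117, 117]
t=11: [111, 112, 111, 111, 111, 112, 112, 111, 111, 111]
t=12: [93, 94, 93, 93, 93, 94, 94, 93, 93, 93]

Answer: 4
Key observation: The state at step 8, [93, 94, 93, 93, 93, 94, 94, 93, 93, 93], reappears at step 12 — and no state repeats earlier — so the cycle the system enters has period 4.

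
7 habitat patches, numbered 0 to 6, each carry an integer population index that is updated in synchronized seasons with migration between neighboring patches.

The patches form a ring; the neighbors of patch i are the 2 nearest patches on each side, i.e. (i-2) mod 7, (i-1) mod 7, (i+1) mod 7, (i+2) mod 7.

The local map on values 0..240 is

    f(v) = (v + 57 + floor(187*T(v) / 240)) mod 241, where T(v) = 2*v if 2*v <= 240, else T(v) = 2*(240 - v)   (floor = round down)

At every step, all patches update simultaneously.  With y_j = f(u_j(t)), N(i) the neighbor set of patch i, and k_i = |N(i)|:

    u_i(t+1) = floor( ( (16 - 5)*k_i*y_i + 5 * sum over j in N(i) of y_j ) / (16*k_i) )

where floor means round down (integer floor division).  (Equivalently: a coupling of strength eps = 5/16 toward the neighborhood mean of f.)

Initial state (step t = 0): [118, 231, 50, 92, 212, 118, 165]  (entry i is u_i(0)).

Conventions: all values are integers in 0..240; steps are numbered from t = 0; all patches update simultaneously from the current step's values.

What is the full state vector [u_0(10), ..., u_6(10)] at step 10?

Answer: [54, 95, 39, 167, 127, 180, 135]

Derivation:
t=0: [118, 231, 50, 92, 212, 118, 165]
t=1: [116, 77, 149, 68, 83, 106, 95]
t=2: [97, 47, 102, 176, 56, 93, 59]
t=3: [84, 155, 93, 102, 170, 80, 180]
t=4: [41, 90, 60, 73, 83, 36, 80]
t=5: [143, 62, 162, 35, 49, 118, 43]
t=6: [122, 188, 119, 148, 166, 127, 163]
t=7: [116, 93, 114, 106, 101, 114, 100]
t=8: [103, 65, 99, 86, 79, 100, 75]
t=9: [83, 168, 75, 54, 26, 59, 35]
t=10: [54, 95, 39, 167, 127, 180, 135]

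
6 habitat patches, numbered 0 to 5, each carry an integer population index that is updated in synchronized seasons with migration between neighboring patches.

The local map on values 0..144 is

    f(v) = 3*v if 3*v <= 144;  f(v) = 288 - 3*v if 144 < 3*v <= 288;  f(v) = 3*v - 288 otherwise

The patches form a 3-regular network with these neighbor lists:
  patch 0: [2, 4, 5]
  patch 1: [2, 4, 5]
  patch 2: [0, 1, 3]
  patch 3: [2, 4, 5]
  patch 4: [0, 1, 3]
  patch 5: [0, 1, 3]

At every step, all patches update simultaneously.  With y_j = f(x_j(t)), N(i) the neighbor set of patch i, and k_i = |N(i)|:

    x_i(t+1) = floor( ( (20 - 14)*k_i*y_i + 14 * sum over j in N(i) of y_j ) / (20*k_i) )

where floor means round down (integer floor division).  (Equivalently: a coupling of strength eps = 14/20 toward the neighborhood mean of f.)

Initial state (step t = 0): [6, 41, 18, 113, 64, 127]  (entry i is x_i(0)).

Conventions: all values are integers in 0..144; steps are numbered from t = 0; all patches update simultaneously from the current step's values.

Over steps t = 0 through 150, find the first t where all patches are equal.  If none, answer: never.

Simulating step by step:
t=0: [6, 41, 18, 113, 64, 127]  (not all equal)
t=1: [62, 93, 61, 72, 73, 72]  (not all equal)
t=2: [88, 60, 74, 79, 63, 64]  (not all equal)
t=3: [68, 93, 62, 76, 72, 71]  (not all equal)
t=4: [83, 60, 66, 76, 57, 58]  (not all equal)
t=5: [86, 107, 75, 92, 83, 82]  (not all equal)
t=6: [42, 43, 36, 37, 29, 30]  (not all equal)
t=7: [104, 105, 117, 99, 111, 112]  (not all equal)
t=8: [43, 44, 32, 39, 27, 28]  (not all equal)
t=9: [99, 100, 117, 96, 112, 113]  (not all equal)
t=10: [40, 41, 23, 37, 19, 20]  (not all equal)
t=11: [79, 80, 103, 76, 99, 100]  (not all equal)
t=12: [25, 24, 43, 27, 39, 40]  (not all equal)
t=13: [107, 107, 91, 109, 88, 89]  (not all equal)
t=14: [23, 23, 29, 25, 31, 30]  (not all equal)
t=15: [83, 83, 75, 85, 77, 76]  (not all equal)
t=16: [53, 53, 44, 51, 43, 43]  (not all equal)
t=17: [129, 129, 131, 131, 130, 130]  (not all equal)
t=18: [101, 101, 102, 103, 101, 101]  (not all equal)
t=19: [15, 15, 17, 17, 16, 16]  (not all equal)
t=20: [47, 47, 48, 49, 47, 47]  (not all equal)
t=21: [141, 141, 141, 141, 141, 141]  (all equal)

Answer: 21
Key observation: Synchronization is absorbing here: once all patches are equal they stay equal, and step 21 is the first all-equal step.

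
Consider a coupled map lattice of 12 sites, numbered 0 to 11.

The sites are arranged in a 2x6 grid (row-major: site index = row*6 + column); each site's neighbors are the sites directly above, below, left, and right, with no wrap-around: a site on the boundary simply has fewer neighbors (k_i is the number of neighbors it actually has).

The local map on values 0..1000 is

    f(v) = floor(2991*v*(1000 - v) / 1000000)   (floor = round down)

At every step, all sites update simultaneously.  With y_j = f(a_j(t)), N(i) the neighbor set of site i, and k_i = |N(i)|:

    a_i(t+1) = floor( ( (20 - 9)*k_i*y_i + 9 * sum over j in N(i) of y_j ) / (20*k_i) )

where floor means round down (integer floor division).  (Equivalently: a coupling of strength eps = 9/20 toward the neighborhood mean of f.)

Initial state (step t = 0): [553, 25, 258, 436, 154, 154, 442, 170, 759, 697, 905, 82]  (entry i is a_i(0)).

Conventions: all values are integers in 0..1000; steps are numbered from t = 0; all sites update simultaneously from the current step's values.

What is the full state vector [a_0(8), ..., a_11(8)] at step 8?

Answer: [694, 697, 699, 695, 685, 677, 694, 697, 699, 695, 684, 676]

Derivation:
t=0: [553, 25, 258, 436, 154, 154, 442, 170, 759, 697, 905, 82]
t=1: [588, 299, 517, 643, 421, 352, 666, 435, 544, 577, 328, 269]
t=2: [688, 675, 718, 708, 705, 671, 694, 709, 739, 714, 669, 625]
t=3: [643, 640, 610, 615, 633, 660, 632, 619, 591, 613, 654, 683]
t=4: [688, 694, 708, 706, 689, 670, 695, 703, 715, 705, 679, 658]
t=5: [638, 631, 619, 623, 641, 658, 633, 624, 614, 624, 648, 665]
t=6: [692, 697, 703, 700, 686, 674, 694, 700, 705, 699, 683, 671]
t=7: [635, 630, 625, 629, 644, 654, 633, 628, 624, 630, 645, 656]
t=8: [694, 697, 699, 695, 685, 677, 694, 697, 699, 695, 684, 676]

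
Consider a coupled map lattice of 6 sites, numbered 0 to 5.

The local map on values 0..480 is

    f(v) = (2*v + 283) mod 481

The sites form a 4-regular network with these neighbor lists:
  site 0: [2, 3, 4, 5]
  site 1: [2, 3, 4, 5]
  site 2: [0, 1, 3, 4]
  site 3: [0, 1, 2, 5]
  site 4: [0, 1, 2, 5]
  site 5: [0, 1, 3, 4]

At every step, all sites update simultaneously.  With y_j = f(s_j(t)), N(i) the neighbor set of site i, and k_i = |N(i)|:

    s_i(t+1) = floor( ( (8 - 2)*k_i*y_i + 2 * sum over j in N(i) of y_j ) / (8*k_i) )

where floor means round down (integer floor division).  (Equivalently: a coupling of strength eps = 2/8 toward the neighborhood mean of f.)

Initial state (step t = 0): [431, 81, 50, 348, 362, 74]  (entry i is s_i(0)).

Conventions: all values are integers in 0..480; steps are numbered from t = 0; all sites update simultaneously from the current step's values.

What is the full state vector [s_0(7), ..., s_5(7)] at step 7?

Answer: [178, 435, 403, 415, 429, 416]

Derivation:
t=0: [431, 81, 50, 348, 362, 74]
t=1: [192, 388, 330, 102, 123, 366]
t=2: [175, 108, 367, 54, 85, 60]
t=3: [195, 94, 104, 332, 379, 365]
t=4: [181, 391, 83, 394, 104, 113]
t=5: [160, 114, 360, 128, 54, 45]
t=6: [145, 76, 68, 78, 328, 317]
t=7: [178, 435, 403, 415, 429, 416]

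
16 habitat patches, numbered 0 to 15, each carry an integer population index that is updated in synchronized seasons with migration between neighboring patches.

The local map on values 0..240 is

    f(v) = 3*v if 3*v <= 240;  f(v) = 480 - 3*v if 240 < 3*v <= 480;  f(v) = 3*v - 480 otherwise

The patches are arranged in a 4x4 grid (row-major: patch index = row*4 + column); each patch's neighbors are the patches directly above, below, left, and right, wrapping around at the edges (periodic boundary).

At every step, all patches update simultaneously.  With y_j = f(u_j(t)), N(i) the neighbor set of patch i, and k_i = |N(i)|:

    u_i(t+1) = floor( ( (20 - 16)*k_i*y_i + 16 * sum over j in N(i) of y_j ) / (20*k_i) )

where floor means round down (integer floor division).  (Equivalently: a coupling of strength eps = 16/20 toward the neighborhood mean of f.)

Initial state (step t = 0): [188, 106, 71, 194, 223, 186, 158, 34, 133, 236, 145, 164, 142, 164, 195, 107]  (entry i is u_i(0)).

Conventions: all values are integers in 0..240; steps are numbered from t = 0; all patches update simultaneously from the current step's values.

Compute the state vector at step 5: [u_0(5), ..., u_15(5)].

Simulating step by step:
t=0: [188, 106, 71, 194, 223, 186, 158, 34, 133, 236, 145, 164, 142, 164, 195, 107]
t=1: [118, 109, 117, 132, 106, 132, 88, 82, 112, 88, 79, 79, 78, 112, 106, 86]
t=2: [151, 127, 148, 159, 150, 166, 180, 186, 198, 165, 213, 214, 174, 181, 178, 187]
t=3: [40, 48, 50, 45, 53, 44, 70, 66, 72, 73, 90, 118, 65, 54, 78, 68]
t=4: [150, 141, 174, 161, 165, 172, 180, 165, 183, 187, 199, 190, 179, 190, 192, 178]
t=5: [32, 51, 51, 28, 33, 49, 54, 36, 62, 78, 88, 69, 60, 76, 79, 60]

Answer: [32, 51, 51, 28, 33, 49, 54, 36, 62, 78, 88, 69, 60, 76, 79, 60]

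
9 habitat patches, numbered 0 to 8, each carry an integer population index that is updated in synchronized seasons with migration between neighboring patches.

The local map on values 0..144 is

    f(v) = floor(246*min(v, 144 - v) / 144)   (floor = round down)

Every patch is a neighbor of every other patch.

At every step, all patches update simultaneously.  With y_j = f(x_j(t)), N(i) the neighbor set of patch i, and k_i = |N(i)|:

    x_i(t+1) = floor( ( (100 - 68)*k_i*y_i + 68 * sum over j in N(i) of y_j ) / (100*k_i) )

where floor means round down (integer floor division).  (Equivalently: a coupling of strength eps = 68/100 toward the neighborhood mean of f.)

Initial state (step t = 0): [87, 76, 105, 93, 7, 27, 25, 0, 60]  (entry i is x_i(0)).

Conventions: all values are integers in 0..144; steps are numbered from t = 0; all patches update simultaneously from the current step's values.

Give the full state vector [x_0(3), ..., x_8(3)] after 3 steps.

Simulating step by step:
t=0: [87, 76, 105, 93, 7, 27, 25, 0, 60]
t=1: [70, 75, 63, 68, 50, 59, 58, 48, 72]
t=2: [108, 108, 105, 107, 100, 104, 103, 99, 109]
t=3: [65, 65, 66, 65, 68, 66, 67, 68, 64]

Answer: [65, 65, 66, 65, 68, 66, 67, 68, 64]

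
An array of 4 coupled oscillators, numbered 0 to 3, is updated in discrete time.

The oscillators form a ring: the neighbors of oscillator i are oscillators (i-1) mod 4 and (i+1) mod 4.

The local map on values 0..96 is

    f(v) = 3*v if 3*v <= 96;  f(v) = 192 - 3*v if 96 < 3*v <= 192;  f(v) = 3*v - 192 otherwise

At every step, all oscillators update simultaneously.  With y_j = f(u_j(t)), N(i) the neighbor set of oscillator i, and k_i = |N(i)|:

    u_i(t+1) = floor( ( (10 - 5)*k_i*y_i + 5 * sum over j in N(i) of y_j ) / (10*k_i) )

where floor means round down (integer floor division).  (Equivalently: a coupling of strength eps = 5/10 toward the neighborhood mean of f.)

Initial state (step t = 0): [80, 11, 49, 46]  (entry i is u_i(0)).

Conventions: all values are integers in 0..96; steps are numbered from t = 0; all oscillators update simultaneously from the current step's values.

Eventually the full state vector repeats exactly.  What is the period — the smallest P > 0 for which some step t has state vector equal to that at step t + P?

Answer: 6
Key observation: The state at step 41, [12, 30, 30, 12], reappears at step 47 — and no state repeats earlier — so the cycle the system enters has period 6.

Derivation:
t=0: [80, 11, 49, 46]
t=1: [45, 39, 44, 50]
t=2: [57, 66, 59, 50]
t=3: [22, 12, 19, 30]
t=4: [64, 48, 60, 75]
t=5: [20, 27, 26, 19]
t=6: [64, 75, 73, 63]
t=7: [9, 23, 22, 8]
t=8: [36, 57, 56, 35]
t=9: [69, 37, 39, 70]
t=10: [32, 63, 62, 31]
t=11: [72, 27, 27, 72]
t=12: [38, 66, 66, 38]
t=13: [60, 24, 24, 60]
t=14: [27, 57, 57, 27]
t=15: [66, 36, 36, 66]
t=16: [25, 64, 64, 25]
t=17: [56, 18, 18, 56]
t=18: [31, 46, 46, 31]
t=19: [83, 63, 63, 83]
t=20: [43, 16, 16, 43]
t=21: [59, 51, 51, 59]
t=22: [21, 33, 33, 21]
t=23: [70, 85, 85, 70]
t=24: [29, 51, 51, 29]
t=25: [75, 51, 51, 75]
t=26: [34, 37, 37, 34]
t=27: [87, 83, 83, 87]
t=28: [66, 60, 60, 66]
t=29: [7, 10, 10, 7]
t=30: [23, 27, 27, 23]
t=31: [72, 78, 78, 72]
t=32: [28, 37, 37, 28]
t=33: [83, 81, 81, 83]
t=34: [55, 52, 52, 55]
t=35: [29, 33, 33, 29]
t=36: [88, 91, 91, 88]
t=37: [74, 78, 78, 74]
t=38: [33, 39, 39, 33]
t=39: [88, 79, 79, 88]
t=40: [65, 51, 51, 65]
t=41: [12, 30, 30, 12]
t=42: [49, 76, 76, 49]
t=43: [42, 38, 38, 42]
t=44: [69, 75, 75, 69]
t=45: [19, 28, 28, 19]
t=46: [63, 77, 77, 63]
t=47: [12, 30, 30, 12]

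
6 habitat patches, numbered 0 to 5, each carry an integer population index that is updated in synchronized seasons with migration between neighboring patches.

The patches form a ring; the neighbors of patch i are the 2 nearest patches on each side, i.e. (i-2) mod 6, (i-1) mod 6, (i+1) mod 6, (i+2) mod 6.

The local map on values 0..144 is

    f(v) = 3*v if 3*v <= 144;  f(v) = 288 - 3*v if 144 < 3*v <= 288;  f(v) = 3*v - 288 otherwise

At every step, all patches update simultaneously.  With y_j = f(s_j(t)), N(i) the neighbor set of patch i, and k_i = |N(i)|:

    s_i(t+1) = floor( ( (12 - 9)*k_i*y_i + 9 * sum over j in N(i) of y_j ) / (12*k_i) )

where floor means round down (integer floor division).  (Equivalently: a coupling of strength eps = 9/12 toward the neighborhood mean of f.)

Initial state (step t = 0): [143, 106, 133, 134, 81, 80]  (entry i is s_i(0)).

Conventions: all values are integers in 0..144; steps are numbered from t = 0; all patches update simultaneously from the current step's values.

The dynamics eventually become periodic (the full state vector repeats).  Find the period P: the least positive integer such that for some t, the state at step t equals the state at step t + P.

Answer: 8
Key observation: The state at step 9, [117, 117, 117, 117, 117, 117], reappears at step 17 — and no state repeats earlier — so the cycle the system enters has period 8.

Derivation:
t=0: [143, 106, 133, 134, 81, 80]
t=1: [79, 85, 89, 72, 88, 73]
t=2: [40, 48, 39, 45, 45, 51]
t=3: [129, 131, 129, 133, 128, 133]
t=4: [101, 105, 101, 104, 102, 104]
t=5: [19, 21, 19, 21, 19, 21]
t=6: [59, 60, 59, 60, 59, 60]
t=7: [109, 109, 109, 109, 109, 109]
t=8: [39, 39, 39, 39, 39, 39]
t=9: [117, 117, 117, 117, 117, 117]
t=10: [63, 63, 63, 63, 63, 63]
t=11: [99, 99, 99, 99, 99, 99]
t=12: [9, 9, 9, 9, 9, 9]
t=13: [27, 27, 27, 27, 27, 27]
t=14: [81, 81, 81, 81, 81, 81]
t=15: [45, 45, 45, 45, 45, 45]
t=16: [135, 135, 135, 135, 135, 135]
t=17: [117, 117, 117, 117, 117, 117]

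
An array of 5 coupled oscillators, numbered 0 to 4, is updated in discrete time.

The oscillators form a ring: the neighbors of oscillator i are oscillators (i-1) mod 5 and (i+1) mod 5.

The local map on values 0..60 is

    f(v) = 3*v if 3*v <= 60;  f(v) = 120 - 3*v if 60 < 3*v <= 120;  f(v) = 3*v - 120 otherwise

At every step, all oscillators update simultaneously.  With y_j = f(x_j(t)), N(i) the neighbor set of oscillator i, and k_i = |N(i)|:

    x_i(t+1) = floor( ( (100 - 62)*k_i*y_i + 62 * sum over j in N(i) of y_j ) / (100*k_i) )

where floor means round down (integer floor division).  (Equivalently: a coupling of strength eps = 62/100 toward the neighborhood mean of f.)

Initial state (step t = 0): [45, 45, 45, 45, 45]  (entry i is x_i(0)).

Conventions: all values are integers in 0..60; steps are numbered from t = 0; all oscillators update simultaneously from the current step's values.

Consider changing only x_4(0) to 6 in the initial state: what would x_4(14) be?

Simulating step by step:
t=0: [45, 45, 45, 45, 6]
t=1: [15, 15, 15, 15, 16]
t=2: [45, 45, 45, 45, 46]
t=3: [15, 15, 15, 15, 16]
t=4: [45, 45, 45, 45, 46]
t=5: [15, 15, 15, 15, 16]
t=6: [45, 45, 45, 45, 46]
t=7: [15, 15, 15, 15, 16]
t=8: [45, 45, 45, 45, 46]
t=9: [15, 15, 15, 15, 16]
t=10: [45, 45, 45, 45, 46]
t=11: [15, 15, 15, 15, 16]
t=12: [45, 45, 45, 45, 46]
t=13: [15, 15, 15, 15, 16]
t=14: [45, 45, 45, 45, 46]

Answer: x_4(14) = 46
Key observation: This trace re-runs the system from the modified initial state.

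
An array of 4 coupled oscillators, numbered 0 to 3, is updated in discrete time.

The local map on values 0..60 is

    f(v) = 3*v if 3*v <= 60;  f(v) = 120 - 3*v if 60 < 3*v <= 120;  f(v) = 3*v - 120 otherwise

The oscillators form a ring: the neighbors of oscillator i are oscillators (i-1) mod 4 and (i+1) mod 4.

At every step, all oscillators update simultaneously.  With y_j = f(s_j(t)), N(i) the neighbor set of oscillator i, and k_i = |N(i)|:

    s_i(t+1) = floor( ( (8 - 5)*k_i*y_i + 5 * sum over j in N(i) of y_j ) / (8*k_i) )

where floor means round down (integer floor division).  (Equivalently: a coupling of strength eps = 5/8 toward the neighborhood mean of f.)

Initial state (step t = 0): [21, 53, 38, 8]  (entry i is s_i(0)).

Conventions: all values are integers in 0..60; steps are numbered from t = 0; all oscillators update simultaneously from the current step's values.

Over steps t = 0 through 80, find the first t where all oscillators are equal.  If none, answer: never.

Answer: 20
Key observation: Synchronization is absorbing here: once all oscillators are equal they stay equal, and step 20 is the first all-equal step.

Derivation:
t=0: [21, 53, 38, 8]  (not all equal)
t=1: [41, 34, 21, 28]  (not all equal)
t=2: [18, 25, 38, 32]  (not all equal)
t=3: [41, 35, 23, 27]  (not all equal)
t=4: [18, 22, 36, 31]  (not all equal)
t=5: [45, 40, 29, 30]  (not all equal)
t=6: [15, 15, 21, 26]  (not all equal)
t=7: [44, 48, 48, 47]  (not all equal)
t=8: [18, 20, 23, 19]  (not all equal)
t=9: [56, 55, 55, 54]  (not all equal)
t=10: [45, 45, 44, 44]  (not all equal)
t=11: [14, 14, 12, 12]  (not all equal)
t=12: [40, 40, 37, 37]  (not all equal)
t=13: [2, 2, 6, 6]  (not all equal)
t=14: [9, 9, 14, 14]  (not all equal)
t=15: [31, 31, 37, 37]  (not all equal)
t=16: [21, 21, 14, 14]  (not all equal)
t=17: [52, 52, 46, 46]  (not all equal)
t=18: [30, 30, 23, 23]  (not all equal)
t=19: [36, 36, 44, 44]  (not all equal)
t=20: [12, 12, 12, 12]  (all equal)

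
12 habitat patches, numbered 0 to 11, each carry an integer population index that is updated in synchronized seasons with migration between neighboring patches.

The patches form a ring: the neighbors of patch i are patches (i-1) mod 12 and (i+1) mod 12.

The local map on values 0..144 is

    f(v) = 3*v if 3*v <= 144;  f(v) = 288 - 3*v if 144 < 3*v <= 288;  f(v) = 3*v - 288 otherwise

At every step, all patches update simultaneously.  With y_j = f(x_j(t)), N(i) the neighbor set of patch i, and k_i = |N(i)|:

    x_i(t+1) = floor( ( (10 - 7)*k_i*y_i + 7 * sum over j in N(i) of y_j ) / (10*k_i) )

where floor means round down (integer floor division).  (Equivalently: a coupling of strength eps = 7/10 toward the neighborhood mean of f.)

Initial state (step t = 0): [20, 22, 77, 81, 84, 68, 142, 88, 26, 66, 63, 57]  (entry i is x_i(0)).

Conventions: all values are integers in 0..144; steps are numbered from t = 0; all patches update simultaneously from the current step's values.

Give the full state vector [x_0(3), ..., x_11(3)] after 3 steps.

Answer: [69, 75, 63, 57, 61, 67, 96, 116, 122, 110, 95, 86]

Derivation:
t=0: [20, 22, 77, 81, 84, 68, 142, 88, 26, 66, 63, 57]
t=1: [82, 60, 55, 46, 55, 86, 79, 82, 63, 88, 102, 90]
t=2: [56, 90, 123, 127, 95, 69, 40, 65, 52, 48, 20, 26]
t=3: [69, 75, 63, 57, 61, 67, 96, 116, 122, 110, 95, 86]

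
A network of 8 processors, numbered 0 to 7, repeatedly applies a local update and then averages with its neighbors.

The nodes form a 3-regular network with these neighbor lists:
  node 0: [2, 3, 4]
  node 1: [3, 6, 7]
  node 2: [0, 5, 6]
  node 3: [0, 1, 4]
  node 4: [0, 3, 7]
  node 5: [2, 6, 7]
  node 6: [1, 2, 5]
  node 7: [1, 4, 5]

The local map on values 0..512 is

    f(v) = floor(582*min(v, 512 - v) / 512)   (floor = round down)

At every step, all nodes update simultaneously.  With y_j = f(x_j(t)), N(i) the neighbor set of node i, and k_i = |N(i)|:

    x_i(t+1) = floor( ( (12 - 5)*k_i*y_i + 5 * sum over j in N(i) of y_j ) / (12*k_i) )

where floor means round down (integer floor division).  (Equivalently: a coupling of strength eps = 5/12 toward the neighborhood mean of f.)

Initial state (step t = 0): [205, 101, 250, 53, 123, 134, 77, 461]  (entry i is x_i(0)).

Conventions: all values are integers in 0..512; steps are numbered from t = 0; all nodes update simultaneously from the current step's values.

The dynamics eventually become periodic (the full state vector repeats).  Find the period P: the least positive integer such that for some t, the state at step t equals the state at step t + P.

Simulating step by step:
t=0: [205, 101, 250, 53, 123, 134, 77, 461]
t=1: [203, 94, 231, 102, 129, 148, 127, 89]
t=2: [206, 111, 228, 134, 147, 168, 158, 117]
t=3: [216, 137, 234, 161, 169, 190, 184, 144]
t=4: [231, 167, 247, 188, 194, 213, 210, 173]
t=5: [251, 200, 266, 217, 221, 240, 237, 204]
t=6: [274, 236, 277, 249, 252, 266, 264, 238]
t=7: [273, 272, 271, 279, 281, 276, 276, 273]
t=8: [269, 270, 271, 265, 264, 269, 269, 269]
t=9: [276, 275, 274, 278, 279, 275, 275, 276]
t=10: [267, 268, 269, 265, 265, 269, 269, 267]
t=11: [278, 277, 276, 279, 279, 276, 276, 277]
t=12: [265, 266, 267, 264, 264, 267, 267, 266]
t=13: [280, 279, 278, 280, 280, 278, 278, 279]
t=14: [263, 264, 264, 263, 263, 264, 264, 264]
t=15: [282, 281, 281, 282, 282, 281, 281, 281]
t=16: [261, 261, 261, 261, 261, 262, 262, 261]
t=17: [285, 284, 284, 285, 285, 284, 284, 284]
t=18: [258, 258, 258, 258, 258, 259, 259, 258]
t=19: [288, 287, 287, 288, 288, 287, 287, 287]
t=20: [254, 254, 254, 254, 254, 255, 255, 254]
t=21: [288, 288, 288, 288, 288, 288, 288, 288]
t=22: [254, 254, 254, 254, 254, 254, 254, 254]
t=23: [288, 288, 288, 288, 288, 288, 288, 288]

Answer: 2
Key observation: The state at step 21, [288, 288, 288, 288, 288, 288, 288, 288], reappears at step 23 — and no state repeats earlier — so the cycle the system enters has period 2.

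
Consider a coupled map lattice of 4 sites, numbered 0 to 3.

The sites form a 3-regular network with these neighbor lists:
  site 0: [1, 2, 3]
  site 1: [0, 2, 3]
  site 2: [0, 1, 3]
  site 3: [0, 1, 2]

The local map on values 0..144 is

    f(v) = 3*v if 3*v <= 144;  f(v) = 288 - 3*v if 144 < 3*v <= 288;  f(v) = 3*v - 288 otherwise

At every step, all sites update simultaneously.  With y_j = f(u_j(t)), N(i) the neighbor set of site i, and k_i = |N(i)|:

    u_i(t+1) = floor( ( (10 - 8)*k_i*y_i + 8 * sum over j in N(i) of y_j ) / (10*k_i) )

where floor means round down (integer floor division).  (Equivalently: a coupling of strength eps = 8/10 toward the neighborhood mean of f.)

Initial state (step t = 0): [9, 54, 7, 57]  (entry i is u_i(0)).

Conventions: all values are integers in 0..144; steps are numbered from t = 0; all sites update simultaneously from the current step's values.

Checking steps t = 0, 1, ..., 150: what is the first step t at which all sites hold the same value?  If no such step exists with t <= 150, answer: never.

Simulating step by step:
t=0: [9, 54, 7, 57]  (not all equal)
t=1: [75, 69, 76, 69]  (not all equal)
t=2: [71, 70, 72, 70]  (not all equal)
t=3: [75, 75, 76, 75]  (not all equal)
t=4: [62, 62, 62, 62]  (all equal)

Answer: 4
Key observation: Synchronization is absorbing here: once all sites are equal they stay equal, and step 4 is the first all-equal step.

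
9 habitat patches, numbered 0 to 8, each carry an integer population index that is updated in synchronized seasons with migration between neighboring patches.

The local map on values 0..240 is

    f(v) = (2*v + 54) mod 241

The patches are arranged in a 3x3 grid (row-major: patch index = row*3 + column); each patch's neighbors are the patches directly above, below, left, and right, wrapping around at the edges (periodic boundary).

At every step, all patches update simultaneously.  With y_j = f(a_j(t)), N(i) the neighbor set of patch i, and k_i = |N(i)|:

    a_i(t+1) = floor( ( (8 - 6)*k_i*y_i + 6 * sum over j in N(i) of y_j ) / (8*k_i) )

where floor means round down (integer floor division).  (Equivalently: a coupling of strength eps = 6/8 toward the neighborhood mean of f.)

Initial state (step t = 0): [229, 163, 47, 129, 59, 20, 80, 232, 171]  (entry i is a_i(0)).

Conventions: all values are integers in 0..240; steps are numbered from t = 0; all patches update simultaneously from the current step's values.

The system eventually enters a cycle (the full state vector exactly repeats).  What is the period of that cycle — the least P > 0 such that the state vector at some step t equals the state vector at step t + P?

Simulating step by step:
t=0: [229, 163, 47, 129, 59, 20, 80, 232, 171]
t=1: [114, 107, 115, 113, 106, 125, 108, 136, 131]
t=2: [36, 43, 49, 39, 46, 49, 52, 50, 60]
t=3: [140, 143, 149, 142, 144, 151, 149, 154, 159]
t=4: [101, 104, 109, 103, 106, 111, 110, 113, 118]
t=5: [23, 25, 30, 25, 27, 32, 31, 33, 38]
t=6: [107, 108, 113, 108, 110, 115, 114, 115, 120]
t=7: [32, 33, 38, 34, 35, 39, 38, 40, 44]
t=8: [123, 124, 128, 125, 126, 130, 129, 130, 134]
t=9: [64, 65, 68, 66, 66, 70, 69, 70, 73]
t=10: [186, 187, 190, 187, 188, 191, 190, 191, 194]
t=11: [188, 189, 192, 189, 190, 193, 192, 193, 195]
t=12: [192, 193, 195, 193, 194, 196, 195, 196, 199]
t=13: [200, 200, 203, 200, 201, 203, 203, 203, 205]
t=14: [215, 215, 217, 215, 215, 217, 217, 217, 220]
t=15: [3, 3, 5, 3, 3, 5, 5, 5, 7]
t=16: [61, 61, 63, 61, 61, 63, 63, 63, 65]
t=17: [177, 177, 179, 177, 177, 179, 179, 179, 181]
t=18: [168, 168, 170, 168, 168, 170, 170, 170, 172]
t=19: [150, 150, 152, 150, 150, 152, 152, 152, 154]
t=20: [114, 114, 116, 114, 114, 116, 116, 116, 118]
t=21: [42, 42, 44, 42, 42, 44, 44, 44, 46]
t=22: [139, 139, 141, 139, 139, 141, 141, 141, 143]
t=23: [92, 92, 94, 92, 92, 94, 94, 94, 96]
t=24: [149, 149, 90, 149, 149, 90, 90, 90, 2]
t=25: [157, 157, 154, 157, 157, 154, 154, 154, 190]
t=26: [124, 124, 136, 124, 124, 136, 136, 136, 139]
t=27: [70, 70, 77, 70, 70, 77, 77, 77, 86]
t=28: [199, 199, 206, 199, 199, 206, 206, 206, 212]
t=29: [216, 216, 222, 216, 216, 222, 222, 222, 228]
t=30: [8, 8, 13, 8, 8, 13, 13, 13, 19]
t=31: [73, 73, 78, 73, 73, 78, 78, 78, 83]
t=32: [203, 203, 208, 203, 203, 208, 208, 208, 212]
t=33: [222, 222, 226, 222, 222, 226, 226, 226, 231]
t=34: [19, 19, 22, 19, 19, 22, 22, 22, 26]
t=35: [94, 94, 97, 94, 94, 97, 97, 97, 100]
t=36: [3, 3, 5, 3, 3, 5, 5, 5, 8]
t=37: [61, 61, 63, 61, 61, 63, 63, 63, 65]

Answer: 21
Key observation: The state at step 16, [61, 61, 63, 61, 61, 63, 63, 63, 65], reappears at step 37 — and no state repeats earlier — so the cycle the system enters has period 21.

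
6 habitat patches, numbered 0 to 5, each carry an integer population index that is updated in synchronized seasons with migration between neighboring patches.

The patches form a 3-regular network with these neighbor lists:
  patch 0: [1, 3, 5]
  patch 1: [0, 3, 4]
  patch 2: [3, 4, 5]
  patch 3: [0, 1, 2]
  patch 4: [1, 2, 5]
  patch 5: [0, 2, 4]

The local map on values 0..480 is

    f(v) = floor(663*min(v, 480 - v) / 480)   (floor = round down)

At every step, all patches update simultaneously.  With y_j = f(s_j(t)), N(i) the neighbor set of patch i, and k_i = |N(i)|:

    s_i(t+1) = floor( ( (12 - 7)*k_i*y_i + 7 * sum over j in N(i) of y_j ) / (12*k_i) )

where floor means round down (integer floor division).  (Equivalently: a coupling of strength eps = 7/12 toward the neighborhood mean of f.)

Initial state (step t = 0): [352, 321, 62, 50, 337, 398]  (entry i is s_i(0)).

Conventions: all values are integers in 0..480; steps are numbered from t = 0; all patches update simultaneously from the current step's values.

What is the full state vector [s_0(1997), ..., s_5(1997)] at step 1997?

Answer: [224, 224, 221, 224, 221, 221]
Key observation: The state at step 14, [313, 313, 310, 313, 310, 310], reappears at step 26: the system is in a cycle of period 12 from step 14 on.  Therefore the state at step 1997 equals the state at step 14 + ((1997 - 14) mod 12) = 17, which is [224, 224, 221, 224, 221, 221].

Derivation:
t=0: [352, 321, 62, 50, 337, 398]
t=1: [151, 177, 109, 122, 163, 136]
t=2: [203, 218, 175, 187, 206, 191]
t=3: [276, 285, 256, 267, 274, 266]
t=4: [283, 279, 298, 289, 288, 292]
t=5: [268, 270, 257, 265, 263, 261]
t=6: [294, 293, 302, 296, 299, 300]
t=7: [254, 255, 248, 253, 250, 249]
t=8: [313, 312, 317, 313, 316, 317]
t=9: [229, 230, 226, 229, 226, 226]
t=10: [315, 315, 312, 315, 312, 312]
t=11: [227, 227, 231, 227, 231, 231]
t=12: [314, 314, 317, 314, 317, 317]
t=13: [228, 228, 225, 228, 225, 225]
t=14: [313, 313, 310, 313, 310, 310]
t=15: [230, 230, 233, 230, 233, 233]
t=16: [317, 317, 320, 317, 320, 320]
t=17: [224, 224, 221, 224, 221, 221]
t=18: [308, 308, 305, 308, 305, 305]
t=19: [237, 237, 240, 237, 240, 240]
t=20: [327, 327, 330, 327, 330, 330]
t=21: [210, 210, 207, 210, 207, 207]
t=22: [289, 289, 285, 289, 285, 285]
t=23: [264, 264, 267, 264, 267, 267]
t=24: [297, 297, 294, 297, 294, 294]
t=25: [252, 252, 255, 252, 255, 255]
t=26: [313, 313, 310, 313, 310, 310]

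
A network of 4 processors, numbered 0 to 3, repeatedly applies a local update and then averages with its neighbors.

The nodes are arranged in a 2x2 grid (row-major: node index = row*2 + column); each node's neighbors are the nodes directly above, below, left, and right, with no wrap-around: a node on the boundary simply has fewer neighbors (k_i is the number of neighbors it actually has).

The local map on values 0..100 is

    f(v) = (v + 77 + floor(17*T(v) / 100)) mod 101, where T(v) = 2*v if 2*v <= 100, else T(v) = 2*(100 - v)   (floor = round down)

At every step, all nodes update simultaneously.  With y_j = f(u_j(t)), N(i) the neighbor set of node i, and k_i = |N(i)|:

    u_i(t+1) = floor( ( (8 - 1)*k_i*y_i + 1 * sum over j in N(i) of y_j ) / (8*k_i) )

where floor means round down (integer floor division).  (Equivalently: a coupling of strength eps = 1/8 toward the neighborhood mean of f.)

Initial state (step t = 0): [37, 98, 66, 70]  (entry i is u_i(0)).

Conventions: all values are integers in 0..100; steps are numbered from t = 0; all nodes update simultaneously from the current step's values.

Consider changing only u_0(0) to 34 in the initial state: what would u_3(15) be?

Simulating step by step:
t=0: [34, 98, 66, 70]
t=1: [26, 69, 51, 56]
t=2: [14, 51, 41, 46]
t=3: [87, 45, 34, 36]
t=4: [62, 37, 24, 24]
t=5: [45, 25, 10, 9]
t=6: [37, 15, 86, 84]
t=7: [32, 90, 63, 67]
t=8: [23, 64, 49, 54]
t=9: [11, 48, 39, 45]
t=10: [83, 42, 32, 35]
t=11: [59, 33, 21, 22]
t=12: [43, 20, 6, 5]
t=13: [34, 9, 81, 78]
t=14: [27, 83, 60, 62]
t=15: [17, 59, 46, 50]

Answer: u_3(15) = 50
Key observation: This trace re-runs the system from the modified initial state.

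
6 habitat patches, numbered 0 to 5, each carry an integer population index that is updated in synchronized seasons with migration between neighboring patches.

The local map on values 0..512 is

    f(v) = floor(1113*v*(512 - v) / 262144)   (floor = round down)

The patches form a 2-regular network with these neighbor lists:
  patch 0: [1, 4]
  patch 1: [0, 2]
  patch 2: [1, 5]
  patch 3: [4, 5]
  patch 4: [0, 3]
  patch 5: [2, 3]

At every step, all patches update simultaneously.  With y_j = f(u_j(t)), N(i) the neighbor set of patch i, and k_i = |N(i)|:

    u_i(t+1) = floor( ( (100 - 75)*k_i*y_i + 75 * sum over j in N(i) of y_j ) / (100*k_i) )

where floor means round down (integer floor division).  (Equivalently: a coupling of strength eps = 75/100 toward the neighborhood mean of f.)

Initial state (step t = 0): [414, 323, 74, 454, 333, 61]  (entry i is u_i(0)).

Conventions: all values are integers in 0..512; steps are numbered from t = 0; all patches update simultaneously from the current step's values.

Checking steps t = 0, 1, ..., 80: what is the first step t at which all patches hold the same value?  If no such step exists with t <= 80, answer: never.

Simulating step by step:
t=0: [414, 323, 74, 454, 333, 61]  (not all equal)
t=1: [235, 180, 174, 166, 169, 122]  (not all equal)
t=2: [256, 260, 232, 228, 256, 235]  (not all equal)
t=3: [278, 276, 276, 276, 276, 274]  (not all equal)
t=4: [276, 276, 276, 276, 276, 276]  (all equal)

Answer: 4
Key observation: Synchronization is absorbing here: once all patches are equal they stay equal, and step 4 is the first all-equal step.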